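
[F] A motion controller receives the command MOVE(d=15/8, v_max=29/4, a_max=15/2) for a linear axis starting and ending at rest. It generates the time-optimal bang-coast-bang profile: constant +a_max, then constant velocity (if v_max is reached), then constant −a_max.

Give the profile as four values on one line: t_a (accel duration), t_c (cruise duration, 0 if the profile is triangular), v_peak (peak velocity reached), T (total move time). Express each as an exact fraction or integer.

t_a=1/2 t_c=0 v_peak=15/4 T=1

(v_max)²/a_max = (29/4)²/(15/2) = 841/120
15/8 < 841/120 ⇒ no cruise
v_peak = √(15/8·15/2) = √(225/16) = 15/4
t_a = (15/4)/(15/2) = 1/2; t_c = 0
T = 2·1/2 = 1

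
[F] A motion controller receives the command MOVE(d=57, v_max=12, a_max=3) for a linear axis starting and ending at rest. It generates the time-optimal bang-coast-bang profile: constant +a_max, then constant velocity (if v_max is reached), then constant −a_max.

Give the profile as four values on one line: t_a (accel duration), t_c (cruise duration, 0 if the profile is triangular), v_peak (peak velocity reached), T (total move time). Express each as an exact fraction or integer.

t_a=4 t_c=3/4 v_peak=12 T=35/4

vₘ²/aₘ = 12²/3 = 48
57 ≥ 48 ⇒ cruise phase
t_a = 12/3 = 4; v_peak = 12
d_cruise = 57 − 48 = 9; t_c = 9/12 = 3/4
T = 2·4 + 3/4 = 35/4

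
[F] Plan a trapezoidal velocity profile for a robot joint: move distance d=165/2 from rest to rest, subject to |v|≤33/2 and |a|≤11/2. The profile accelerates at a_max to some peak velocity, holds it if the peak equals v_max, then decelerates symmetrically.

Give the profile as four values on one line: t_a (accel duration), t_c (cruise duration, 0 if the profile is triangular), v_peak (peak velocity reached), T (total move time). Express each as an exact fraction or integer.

v_max²/a_max = (33/2)²/(11/2) = 99/2
165/2 ≥ 99/2 → trapezoidal
t_a = (33/2)/(11/2) = 3; v_peak = 33/2
d_cruise = 165/2 − 99/2 = 33; t_c = 33/(33/2) = 2
T = 2·3 + 2 = 8

t_a=3 t_c=2 v_peak=33/2 T=8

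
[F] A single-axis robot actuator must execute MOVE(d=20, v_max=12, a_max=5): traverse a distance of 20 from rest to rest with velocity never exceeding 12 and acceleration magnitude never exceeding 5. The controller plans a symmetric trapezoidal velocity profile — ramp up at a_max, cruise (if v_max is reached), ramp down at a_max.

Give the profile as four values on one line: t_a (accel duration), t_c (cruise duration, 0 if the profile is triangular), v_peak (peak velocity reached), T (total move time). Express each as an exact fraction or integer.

(v_max)²/a_max = 12²/5 = 144/5
20 < 144/5 so t_c = 0
v_peak = √(20·5) = √100 = 10
t_a = 10/5 = 2; t_c = 0
T = 2·2 = 4

t_a=2 t_c=0 v_peak=10 T=4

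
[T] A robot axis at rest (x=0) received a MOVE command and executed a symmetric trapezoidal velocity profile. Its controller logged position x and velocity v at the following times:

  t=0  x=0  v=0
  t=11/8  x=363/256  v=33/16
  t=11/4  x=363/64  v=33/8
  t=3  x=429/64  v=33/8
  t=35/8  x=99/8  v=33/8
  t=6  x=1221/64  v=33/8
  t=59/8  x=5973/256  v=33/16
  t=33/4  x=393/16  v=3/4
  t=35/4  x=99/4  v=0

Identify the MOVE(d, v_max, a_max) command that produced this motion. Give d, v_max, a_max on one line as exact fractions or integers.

final state: t=35/4, x=99/4, v=0 → d = 99/4
a_max = (33/16−0)/(11/8−0) = 3/2
max v = 33/8 over t∈[11/4,6] → v_max = 33/8
check: 33/8·(11/4+13/4) = 99/4 ✓

d=99/4 v_max=33/8 a_max=3/2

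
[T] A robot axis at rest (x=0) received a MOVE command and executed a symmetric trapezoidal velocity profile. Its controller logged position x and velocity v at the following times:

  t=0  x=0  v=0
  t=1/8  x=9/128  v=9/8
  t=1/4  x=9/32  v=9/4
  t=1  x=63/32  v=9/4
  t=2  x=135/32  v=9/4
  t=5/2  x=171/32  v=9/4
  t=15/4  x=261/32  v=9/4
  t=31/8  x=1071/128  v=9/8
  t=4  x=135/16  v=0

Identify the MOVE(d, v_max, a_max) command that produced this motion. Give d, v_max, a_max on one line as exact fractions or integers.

final state: t=4, x=135/16, v=0 → d = 135/16
a_max = (9/8−0)/(1/8−0) = 9
max v = 9/4 over t∈[1/4,15/4] → v_max = 9/4
check: 9/4·(1/4+7/2) = 135/16 ✓

d=135/16 v_max=9/4 a_max=9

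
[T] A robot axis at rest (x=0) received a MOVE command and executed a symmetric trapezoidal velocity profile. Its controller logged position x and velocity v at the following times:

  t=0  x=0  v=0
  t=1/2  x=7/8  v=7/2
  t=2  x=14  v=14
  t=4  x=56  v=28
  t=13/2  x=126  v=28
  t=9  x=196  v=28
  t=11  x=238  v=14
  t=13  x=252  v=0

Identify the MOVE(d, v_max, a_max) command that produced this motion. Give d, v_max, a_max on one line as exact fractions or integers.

final state: t=13, x=252, v=0 → d = 252
a_max = (7/2−0)/(1/2−0) = 7
max v = 28 over t∈[4,9] → v_max = 28
check: 28·(4+5) = 252 ✓

d=252 v_max=28 a_max=7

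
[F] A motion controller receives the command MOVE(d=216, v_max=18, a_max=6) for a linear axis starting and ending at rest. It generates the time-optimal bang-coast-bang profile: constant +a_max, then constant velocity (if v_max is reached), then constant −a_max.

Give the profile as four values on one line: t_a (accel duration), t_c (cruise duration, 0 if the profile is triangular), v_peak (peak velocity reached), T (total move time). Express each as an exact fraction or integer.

t_a=3 t_c=9 v_peak=18 T=15

vₘ²/aₘ = 18²/6 = 54
216 ≥ 54 ⇒ cruise phase
t_a = 18/6 = 3; v_peak = 18
d_cruise = 216 − 54 = 162; t_c = 162/18 = 9
T = 2·3 + 9 = 15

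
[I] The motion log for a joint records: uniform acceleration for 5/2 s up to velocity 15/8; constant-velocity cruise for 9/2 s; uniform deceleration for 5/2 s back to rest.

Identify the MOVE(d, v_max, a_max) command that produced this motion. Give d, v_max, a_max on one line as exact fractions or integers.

d=105/8 v_max=15/8 a_max=3/4

a_max = (15/8)/(5/2) = 3/4
d_a = ½·15/8·5/2 = 75/32; d_c = 15/8·9/2 = 135/16
d = 2·75/32 + 135/16 = 105/8
t_c = 9/2 > 0 so v_max = 15/8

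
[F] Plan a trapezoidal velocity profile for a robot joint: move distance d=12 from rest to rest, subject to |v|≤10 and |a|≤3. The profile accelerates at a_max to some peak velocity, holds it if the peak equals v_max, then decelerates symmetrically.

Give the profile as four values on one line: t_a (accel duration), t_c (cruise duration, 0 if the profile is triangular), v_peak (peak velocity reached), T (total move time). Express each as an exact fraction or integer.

vₘ²/aₘ = 10²/3 = 100/3
12 < 100/3 ⇒ no cruise
v_peak = √(12·3) = √36 = 6
t_a = 6/3 = 2; t_c = 0
T = 2·2 = 4

t_a=2 t_c=0 v_peak=6 T=4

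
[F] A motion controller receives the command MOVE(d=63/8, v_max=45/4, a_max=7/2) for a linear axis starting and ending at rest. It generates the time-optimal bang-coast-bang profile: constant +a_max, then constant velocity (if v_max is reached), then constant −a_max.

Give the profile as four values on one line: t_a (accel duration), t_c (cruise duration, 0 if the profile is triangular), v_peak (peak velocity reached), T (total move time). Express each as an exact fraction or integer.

t_a=3/2 t_c=0 v_peak=21/4 T=3

v_max²/a_max = (45/4)²/(7/2) = 2025/56
63/8 < 2025/56 so t_c = 0
v_peak = √(63/8·7/2) = √(441/16) = 21/4
t_a = (21/4)/(7/2) = 3/2; t_c = 0
T = 2·3/2 = 3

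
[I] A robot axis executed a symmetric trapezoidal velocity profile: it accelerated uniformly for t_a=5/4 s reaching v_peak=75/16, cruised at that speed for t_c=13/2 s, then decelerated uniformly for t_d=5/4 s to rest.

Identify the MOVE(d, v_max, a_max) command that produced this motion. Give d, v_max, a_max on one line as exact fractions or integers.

d=2325/64 v_max=75/16 a_max=15/4

a_max = (75/16)/(5/4) = 15/4
d_a = ½·75/16·5/4 = 375/128; d_c = 75/16·13/2 = 975/32
d = 2·375/128 + 975/32 = 2325/64
t_c = 13/2 > 0 so v_max = 75/16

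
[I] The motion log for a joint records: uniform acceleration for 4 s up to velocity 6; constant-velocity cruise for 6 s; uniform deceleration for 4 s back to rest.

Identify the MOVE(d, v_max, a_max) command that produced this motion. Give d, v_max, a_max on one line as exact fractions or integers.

a_max = 6/4 = 3/2
d_a = ½·6·4 = 12; d_c = 6·6 = 36
d = 2·12 + 36 = 60
t_c = 6 > 0 ⇒ limit active, v_max = 6

d=60 v_max=6 a_max=3/2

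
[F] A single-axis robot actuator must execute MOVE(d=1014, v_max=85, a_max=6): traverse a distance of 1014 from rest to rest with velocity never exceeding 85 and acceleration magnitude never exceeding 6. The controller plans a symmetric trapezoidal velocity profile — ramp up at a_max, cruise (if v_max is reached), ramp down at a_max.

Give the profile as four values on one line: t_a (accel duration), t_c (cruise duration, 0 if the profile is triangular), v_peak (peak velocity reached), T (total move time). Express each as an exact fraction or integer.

v_max²/a_max = 85²/6 = 7225/6
1014 < 7225/6 ⇒ no cruise
v_peak = √(1014·6) = √6084 = 78
t_a = 78/6 = 13; t_c = 0
T = 2·13 = 26

t_a=13 t_c=0 v_peak=78 T=26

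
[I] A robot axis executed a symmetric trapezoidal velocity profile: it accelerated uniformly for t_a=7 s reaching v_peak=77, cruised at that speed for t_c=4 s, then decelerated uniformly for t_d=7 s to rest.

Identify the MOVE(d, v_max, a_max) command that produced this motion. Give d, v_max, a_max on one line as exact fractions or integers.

a_max = 77/7 = 11
d_a = ½·77·7 = 539/2; d_c = 77·4 = 308
d = 2·539/2 + 308 = 847
t_c = 4 > 0 so v_max = 77

d=847 v_max=77 a_max=11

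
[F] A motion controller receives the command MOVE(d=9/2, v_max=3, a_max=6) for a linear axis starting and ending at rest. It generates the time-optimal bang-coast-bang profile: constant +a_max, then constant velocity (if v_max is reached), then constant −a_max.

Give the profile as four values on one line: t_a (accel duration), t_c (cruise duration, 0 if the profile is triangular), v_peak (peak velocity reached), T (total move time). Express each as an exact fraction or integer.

vₘ²/aₘ = 3²/6 = 3/2
9/2 ≥ 3/2 so v_max reached
t_a = 3/6 = 1/2; v_peak = 3
d_cruise = 9/2 − 3/2 = 3; t_c = 3/3 = 1
T = 2·1/2 + 1 = 2

t_a=1/2 t_c=1 v_peak=3 T=2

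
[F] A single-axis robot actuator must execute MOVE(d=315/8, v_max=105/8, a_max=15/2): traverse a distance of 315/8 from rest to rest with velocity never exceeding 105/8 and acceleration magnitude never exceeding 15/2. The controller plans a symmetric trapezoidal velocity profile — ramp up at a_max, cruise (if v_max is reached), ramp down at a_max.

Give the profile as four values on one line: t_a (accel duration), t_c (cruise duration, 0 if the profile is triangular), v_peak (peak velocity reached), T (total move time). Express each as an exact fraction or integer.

v_max²/a_max = (105/8)²/(15/2) = 735/32
315/8 ≥ 735/32 ⇒ cruise phase
t_a = (105/8)/(15/2) = 7/4; v_peak = 105/8
d_cruise = 315/8 − 735/32 = 525/32; t_c = (525/32)/(105/8) = 5/4
T = 2·7/4 + 5/4 = 19/4

t_a=7/4 t_c=5/4 v_peak=105/8 T=19/4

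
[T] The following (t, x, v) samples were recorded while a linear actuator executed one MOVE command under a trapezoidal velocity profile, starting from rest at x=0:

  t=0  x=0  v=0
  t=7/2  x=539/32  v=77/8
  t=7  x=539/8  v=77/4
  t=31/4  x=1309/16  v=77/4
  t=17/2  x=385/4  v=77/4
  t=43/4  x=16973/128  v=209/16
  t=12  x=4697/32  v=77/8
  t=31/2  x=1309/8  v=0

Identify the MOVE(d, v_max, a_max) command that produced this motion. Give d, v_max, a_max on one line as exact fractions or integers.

final state: t=31/2, x=1309/8, v=0 → d = 1309/8
a_max = (77/8−0)/(7/2−0) = 11/4
max v = 77/4 over t∈[7,17/2] → v_max = 77/4
check: 77/4·(7+3/2) = 1309/8 ✓

d=1309/8 v_max=77/4 a_max=11/4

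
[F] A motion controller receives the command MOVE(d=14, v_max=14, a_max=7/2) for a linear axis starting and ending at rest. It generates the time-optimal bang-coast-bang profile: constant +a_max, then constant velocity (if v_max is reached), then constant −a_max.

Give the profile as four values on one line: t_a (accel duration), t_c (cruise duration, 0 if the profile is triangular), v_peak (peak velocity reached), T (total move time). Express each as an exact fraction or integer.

vₘ²/aₘ = 14²/(7/2) = 56
14 < 56 ⇒ no cruise
v_peak = √(14·7/2) = √49 = 7
t_a = 7/(7/2) = 2; t_c = 0
T = 2·2 = 4

t_a=2 t_c=0 v_peak=7 T=4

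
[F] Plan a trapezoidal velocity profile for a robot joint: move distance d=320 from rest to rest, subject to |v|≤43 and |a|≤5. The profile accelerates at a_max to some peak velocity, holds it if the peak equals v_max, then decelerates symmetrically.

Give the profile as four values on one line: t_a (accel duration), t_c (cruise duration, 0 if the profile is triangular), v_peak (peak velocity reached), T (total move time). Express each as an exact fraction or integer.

(v_max)²/a_max = 43²/5 = 1849/5
320 < 1849/5 → triangular
v_peak = √(320·5) = √1600 = 40
t_a = 40/5 = 8; t_c = 0
T = 2·8 = 16

t_a=8 t_c=0 v_peak=40 T=16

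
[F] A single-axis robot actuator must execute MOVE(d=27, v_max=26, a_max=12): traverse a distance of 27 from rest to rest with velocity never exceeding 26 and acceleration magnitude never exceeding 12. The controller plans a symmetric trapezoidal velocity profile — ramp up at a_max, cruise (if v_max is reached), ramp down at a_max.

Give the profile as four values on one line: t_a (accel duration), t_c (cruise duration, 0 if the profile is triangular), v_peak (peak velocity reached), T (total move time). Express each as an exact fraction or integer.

vₘ²/aₘ = 26²/12 = 169/3
27 < 169/3 so t_c = 0
v_peak = √(27·12) = √324 = 18
t_a = 18/12 = 3/2; t_c = 0
T = 2·3/2 = 3

t_a=3/2 t_c=0 v_peak=18 T=3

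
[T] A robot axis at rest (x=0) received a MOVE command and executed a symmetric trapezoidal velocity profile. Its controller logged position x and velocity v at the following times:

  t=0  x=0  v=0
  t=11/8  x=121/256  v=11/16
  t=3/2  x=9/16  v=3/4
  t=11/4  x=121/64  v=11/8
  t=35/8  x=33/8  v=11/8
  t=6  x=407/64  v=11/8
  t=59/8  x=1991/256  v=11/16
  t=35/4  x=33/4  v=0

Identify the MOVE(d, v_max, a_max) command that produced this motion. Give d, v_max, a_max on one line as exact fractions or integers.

final state: t=35/4, x=33/4, v=0 → d = 33/4
a_max = (11/16−0)/(11/8−0) = 1/2
max v = 11/8 over t∈[11/4,6] → v_max = 11/8
check: 11/8·(11/4+13/4) = 33/4 ✓

d=33/4 v_max=11/8 a_max=1/2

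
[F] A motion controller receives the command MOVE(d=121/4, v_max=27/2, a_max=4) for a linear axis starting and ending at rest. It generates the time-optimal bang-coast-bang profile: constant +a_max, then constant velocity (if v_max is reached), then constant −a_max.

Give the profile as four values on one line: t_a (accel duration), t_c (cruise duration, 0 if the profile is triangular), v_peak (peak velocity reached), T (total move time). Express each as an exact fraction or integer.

t_a=11/4 t_c=0 v_peak=11 T=11/2

vₘ²/aₘ = (27/2)²/4 = 729/16
121/4 < 729/16 so t_c = 0
v_peak = √(121/4·4) = √121 = 11
t_a = 11/4; t_c = 0
T = 2·11/4 = 11/2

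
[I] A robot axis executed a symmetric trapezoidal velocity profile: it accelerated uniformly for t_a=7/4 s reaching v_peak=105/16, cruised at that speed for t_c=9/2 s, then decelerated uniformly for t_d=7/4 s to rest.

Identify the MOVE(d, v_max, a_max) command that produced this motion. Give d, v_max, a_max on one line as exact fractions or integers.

a_max = (105/16)/(7/4) = 15/4
d_a = ½·105/16·7/4 = 735/128; d_c = 105/16·9/2 = 945/32
d = 2·735/128 + 945/32 = 2625/64
t_c = 9/2 > 0 ⇒ limit active, v_max = 105/16

d=2625/64 v_max=105/16 a_max=15/4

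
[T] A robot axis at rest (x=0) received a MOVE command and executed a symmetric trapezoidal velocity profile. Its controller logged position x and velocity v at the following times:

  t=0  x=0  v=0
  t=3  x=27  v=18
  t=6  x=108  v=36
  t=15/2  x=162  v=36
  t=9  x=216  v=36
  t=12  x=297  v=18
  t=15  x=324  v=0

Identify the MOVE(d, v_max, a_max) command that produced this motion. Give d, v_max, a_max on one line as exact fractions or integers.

d=324 v_max=36 a_max=6

final state: t=15, x=324, v=0 → d = 324
a_max = (18−0)/(3−0) = 6
max v = 36 over t∈[6,9] → v_max = 36
check: 36·(6+3) = 324 ✓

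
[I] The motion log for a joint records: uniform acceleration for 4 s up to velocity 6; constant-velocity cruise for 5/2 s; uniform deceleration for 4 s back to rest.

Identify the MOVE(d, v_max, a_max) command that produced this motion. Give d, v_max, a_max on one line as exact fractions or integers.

d=39 v_max=6 a_max=3/2

a_max = 6/4 = 3/2
d_a = ½·6·4 = 12; d_c = 6·5/2 = 15
d = 2·12 + 15 = 39
t_c = 5/2 > 0 → v_max = v_peak = 6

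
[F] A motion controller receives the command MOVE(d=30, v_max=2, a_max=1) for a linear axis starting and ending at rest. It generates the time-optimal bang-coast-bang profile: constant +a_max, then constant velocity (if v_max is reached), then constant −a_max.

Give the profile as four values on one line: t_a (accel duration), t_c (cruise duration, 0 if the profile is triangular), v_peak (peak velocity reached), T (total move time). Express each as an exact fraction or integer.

(v_max)²/a_max = 2²/1 = 4
30 ≥ 4 so v_max reached
t_a = 2/1 = 2; v_peak = 2
d_cruise = 30 − 4 = 26; t_c = 26/2 = 13
T = 2·2 + 13 = 17

t_a=2 t_c=13 v_peak=2 T=17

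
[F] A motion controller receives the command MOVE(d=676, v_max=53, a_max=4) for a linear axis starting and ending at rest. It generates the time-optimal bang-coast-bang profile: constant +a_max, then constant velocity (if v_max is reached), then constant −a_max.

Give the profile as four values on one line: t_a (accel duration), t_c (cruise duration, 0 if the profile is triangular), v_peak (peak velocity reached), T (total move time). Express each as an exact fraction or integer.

t_a=13 t_c=0 v_peak=52 T=26

v_max²/a_max = 53²/4 = 2809/4
676 < 2809/4 so t_c = 0
v_peak = √(676·4) = √2704 = 52
t_a = 52/4 = 13; t_c = 0
T = 2·13 = 26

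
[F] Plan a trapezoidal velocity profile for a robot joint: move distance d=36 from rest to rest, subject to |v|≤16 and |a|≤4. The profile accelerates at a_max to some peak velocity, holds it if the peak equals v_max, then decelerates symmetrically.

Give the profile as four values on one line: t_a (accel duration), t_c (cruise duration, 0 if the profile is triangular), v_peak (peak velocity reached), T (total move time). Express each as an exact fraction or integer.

(v_max)²/a_max = 16²/4 = 64
36 < 64 ⇒ no cruise
v_peak = √(36·4) = √144 = 12
t_a = 12/4 = 3; t_c = 0
T = 2·3 = 6

t_a=3 t_c=0 v_peak=12 T=6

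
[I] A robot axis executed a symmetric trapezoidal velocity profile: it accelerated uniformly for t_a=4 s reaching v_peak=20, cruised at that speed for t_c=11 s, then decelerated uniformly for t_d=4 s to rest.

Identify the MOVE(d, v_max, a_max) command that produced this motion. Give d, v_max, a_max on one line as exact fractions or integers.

a_max = 20/4 = 5
d_a = ½·20·4 = 40; d_c = 20·11 = 220
d = 2·40 + 220 = 300
t_c = 11 > 0 so v_max = 20

d=300 v_max=20 a_max=5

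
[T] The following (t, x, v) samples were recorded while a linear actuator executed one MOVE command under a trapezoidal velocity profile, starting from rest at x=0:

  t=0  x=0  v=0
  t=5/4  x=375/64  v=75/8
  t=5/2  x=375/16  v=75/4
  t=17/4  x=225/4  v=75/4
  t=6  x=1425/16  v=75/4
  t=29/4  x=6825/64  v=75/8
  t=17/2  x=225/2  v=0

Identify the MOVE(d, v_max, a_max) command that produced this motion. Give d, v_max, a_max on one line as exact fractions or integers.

final state: t=17/2, x=225/2, v=0 → d = 225/2
a_max = (75/8−0)/(5/4−0) = 15/2
max v = 75/4 over t∈[5/2,6] → v_max = 75/4
check: 75/4·(5/2+7/2) = 225/2 ✓

d=225/2 v_max=75/4 a_max=15/2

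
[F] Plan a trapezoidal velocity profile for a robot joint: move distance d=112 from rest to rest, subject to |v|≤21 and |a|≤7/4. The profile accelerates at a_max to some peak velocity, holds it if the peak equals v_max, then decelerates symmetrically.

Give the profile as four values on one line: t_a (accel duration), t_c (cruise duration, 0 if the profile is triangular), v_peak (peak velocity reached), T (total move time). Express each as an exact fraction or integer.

t_a=8 t_c=0 v_peak=14 T=16

vₘ²/aₘ = 21²/(7/4) = 252
112 < 252 → triangular
v_peak = √(112·7/4) = √196 = 14
t_a = 14/(7/4) = 8; t_c = 0
T = 2·8 = 16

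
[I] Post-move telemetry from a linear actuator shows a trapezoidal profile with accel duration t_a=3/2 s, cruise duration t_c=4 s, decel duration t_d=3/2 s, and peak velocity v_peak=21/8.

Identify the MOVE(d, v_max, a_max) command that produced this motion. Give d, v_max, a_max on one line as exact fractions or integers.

d=231/16 v_max=21/8 a_max=7/4

a_max = (21/8)/(3/2) = 7/4
d_a = ½·21/8·3/2 = 63/32; d_c = 21/8·4 = 21/2
d = 2·63/32 + 21/2 = 231/16
t_c = 4 > 0 → v_max = v_peak = 21/8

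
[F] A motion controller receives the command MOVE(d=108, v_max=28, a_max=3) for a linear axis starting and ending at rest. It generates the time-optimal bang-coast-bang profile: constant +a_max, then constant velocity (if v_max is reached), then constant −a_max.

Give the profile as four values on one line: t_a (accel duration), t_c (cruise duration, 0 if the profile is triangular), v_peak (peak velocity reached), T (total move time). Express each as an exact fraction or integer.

v_max²/a_max = 28²/3 = 784/3
108 < 784/3 ⇒ no cruise
v_peak = √(108·3) = √324 = 18
t_a = 18/3 = 6; t_c = 0
T = 2·6 = 12

t_a=6 t_c=0 v_peak=18 T=12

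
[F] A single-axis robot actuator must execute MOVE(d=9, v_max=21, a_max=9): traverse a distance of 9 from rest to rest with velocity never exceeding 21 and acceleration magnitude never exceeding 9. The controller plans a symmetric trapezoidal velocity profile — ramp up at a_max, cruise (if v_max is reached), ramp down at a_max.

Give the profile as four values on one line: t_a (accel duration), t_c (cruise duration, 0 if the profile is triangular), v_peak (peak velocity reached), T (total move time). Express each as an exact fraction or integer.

t_a=1 t_c=0 v_peak=9 T=2

(v_max)²/a_max = 21²/9 = 49
9 < 49 → triangular
v_peak = √(9·9) = √81 = 9
t_a = 9/9 = 1; t_c = 0
T = 2·1 = 2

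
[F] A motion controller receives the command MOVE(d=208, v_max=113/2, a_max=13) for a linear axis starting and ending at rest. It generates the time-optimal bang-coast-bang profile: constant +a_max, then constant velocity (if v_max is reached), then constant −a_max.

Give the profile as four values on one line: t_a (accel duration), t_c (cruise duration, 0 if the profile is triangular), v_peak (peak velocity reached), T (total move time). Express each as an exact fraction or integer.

v_max²/a_max = (113/2)²/13 = 12769/52
208 < 12769/52 ⇒ no cruise
v_peak = √(208·13) = √2704 = 52
t_a = 52/13 = 4; t_c = 0
T = 2·4 = 8

t_a=4 t_c=0 v_peak=52 T=8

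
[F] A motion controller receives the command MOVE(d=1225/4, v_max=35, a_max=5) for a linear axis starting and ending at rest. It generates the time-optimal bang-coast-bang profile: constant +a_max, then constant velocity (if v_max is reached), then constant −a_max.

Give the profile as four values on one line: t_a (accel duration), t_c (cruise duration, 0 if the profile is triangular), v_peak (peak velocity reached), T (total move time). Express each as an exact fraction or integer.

t_a=7 t_c=7/4 v_peak=35 T=63/4

vₘ²/aₘ = 35²/5 = 245
1225/4 ≥ 245 ⇒ cruise phase
t_a = 35/5 = 7; v_peak = 35
d_cruise = 1225/4 − 245 = 245/4; t_c = (245/4)/35 = 7/4
T = 2·7 + 7/4 = 63/4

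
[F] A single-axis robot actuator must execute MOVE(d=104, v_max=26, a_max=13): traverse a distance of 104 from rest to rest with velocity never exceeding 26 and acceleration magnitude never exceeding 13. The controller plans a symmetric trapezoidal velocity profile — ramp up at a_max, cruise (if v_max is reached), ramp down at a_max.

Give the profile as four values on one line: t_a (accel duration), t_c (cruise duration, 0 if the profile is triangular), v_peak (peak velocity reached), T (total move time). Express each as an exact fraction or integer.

t_a=2 t_c=2 v_peak=26 T=6

(v_max)²/a_max = 26²/13 = 52
104 ≥ 52 ⇒ cruise phase
t_a = 26/13 = 2; v_peak = 26
d_cruise = 104 − 52 = 52; t_c = 52/26 = 2
T = 2·2 + 2 = 6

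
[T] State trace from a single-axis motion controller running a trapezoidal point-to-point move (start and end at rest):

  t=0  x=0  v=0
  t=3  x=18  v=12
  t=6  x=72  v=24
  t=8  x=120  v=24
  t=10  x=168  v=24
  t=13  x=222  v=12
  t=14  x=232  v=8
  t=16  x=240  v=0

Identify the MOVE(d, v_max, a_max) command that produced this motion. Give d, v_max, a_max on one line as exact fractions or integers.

final state: t=16, x=240, v=0 → d = 240
a_max = (12−0)/(3−0) = 4
max v = 24 over t∈[6,10] → v_max = 24
check: 24·(6+4) = 240 ✓

d=240 v_max=24 a_max=4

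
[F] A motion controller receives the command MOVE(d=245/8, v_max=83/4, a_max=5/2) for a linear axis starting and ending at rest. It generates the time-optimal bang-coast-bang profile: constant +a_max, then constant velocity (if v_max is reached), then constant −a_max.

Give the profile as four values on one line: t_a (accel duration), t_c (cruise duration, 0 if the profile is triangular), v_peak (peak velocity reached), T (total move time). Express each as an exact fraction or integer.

vₘ²/aₘ = (83/4)²/(5/2) = 6889/40
245/8 < 6889/40 so t_c = 0
v_peak = √(245/8·5/2) = √(1225/16) = 35/4
t_a = (35/4)/(5/2) = 7/2; t_c = 0
T = 2·7/2 = 7

t_a=7/2 t_c=0 v_peak=35/4 T=7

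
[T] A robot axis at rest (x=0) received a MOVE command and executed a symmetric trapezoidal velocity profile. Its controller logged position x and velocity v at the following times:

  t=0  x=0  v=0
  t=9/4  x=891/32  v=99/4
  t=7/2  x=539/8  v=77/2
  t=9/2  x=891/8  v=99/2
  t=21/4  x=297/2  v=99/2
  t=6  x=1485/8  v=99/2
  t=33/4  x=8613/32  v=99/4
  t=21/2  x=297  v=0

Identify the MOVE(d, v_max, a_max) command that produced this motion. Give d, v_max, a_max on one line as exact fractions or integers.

d=297 v_max=99/2 a_max=11

final state: t=21/2, x=297, v=0 → d = 297
a_max = (99/4−0)/(9/4−0) = 11
max v = 99/2 over t∈[9/2,6] → v_max = 99/2
check: 99/2·(9/2+3/2) = 297 ✓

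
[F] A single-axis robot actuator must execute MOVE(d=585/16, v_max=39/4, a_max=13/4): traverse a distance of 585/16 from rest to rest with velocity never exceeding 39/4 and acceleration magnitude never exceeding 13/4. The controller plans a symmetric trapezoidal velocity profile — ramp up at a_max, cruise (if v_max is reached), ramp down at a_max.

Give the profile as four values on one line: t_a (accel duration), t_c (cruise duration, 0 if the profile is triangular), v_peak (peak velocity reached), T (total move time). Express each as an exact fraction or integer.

(v_max)²/a_max = (39/4)²/(13/4) = 117/4
585/16 ≥ 117/4 → trapezoidal
t_a = (39/4)/(13/4) = 3; v_peak = 39/4
d_cruise = 585/16 − 117/4 = 117/16; t_c = (117/16)/(39/4) = 3/4
T = 2·3 + 3/4 = 27/4

t_a=3 t_c=3/4 v_peak=39/4 T=27/4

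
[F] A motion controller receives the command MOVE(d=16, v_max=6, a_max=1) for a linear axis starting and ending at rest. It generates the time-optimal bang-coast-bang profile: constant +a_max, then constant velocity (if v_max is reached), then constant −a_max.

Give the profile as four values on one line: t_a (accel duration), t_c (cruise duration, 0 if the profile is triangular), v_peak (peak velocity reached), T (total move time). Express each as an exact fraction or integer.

v_max²/a_max = 6²/1 = 36
16 < 36 → triangular
v_peak = √(16·1) = √16 = 4
t_a = 4/1 = 4; t_c = 0
T = 2·4 = 8

t_a=4 t_c=0 v_peak=4 T=8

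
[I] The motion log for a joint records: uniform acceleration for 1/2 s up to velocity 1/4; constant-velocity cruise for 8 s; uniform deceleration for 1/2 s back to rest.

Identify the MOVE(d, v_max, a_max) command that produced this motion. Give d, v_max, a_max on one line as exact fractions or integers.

d=17/8 v_max=1/4 a_max=1/2

a_max = (1/4)/(1/2) = 1/2
d_a = ½·1/4·1/2 = 1/16; d_c = 1/4·8 = 2
d = 2·1/16 + 2 = 17/8
t_c = 8 > 0 so v_max = 1/4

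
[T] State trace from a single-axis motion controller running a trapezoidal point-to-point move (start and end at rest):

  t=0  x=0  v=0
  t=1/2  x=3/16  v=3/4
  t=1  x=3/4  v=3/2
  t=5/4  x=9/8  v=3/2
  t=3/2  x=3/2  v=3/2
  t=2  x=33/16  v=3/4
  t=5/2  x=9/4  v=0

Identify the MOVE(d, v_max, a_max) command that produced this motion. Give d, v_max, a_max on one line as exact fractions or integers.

d=9/4 v_max=3/2 a_max=3/2

final state: t=5/2, x=9/4, v=0 → d = 9/4
a_max = (3/4−0)/(1/2−0) = 3/2
max v = 3/2 over t∈[1,3/2] → v_max = 3/2
check: 3/2·(1+1/2) = 9/4 ✓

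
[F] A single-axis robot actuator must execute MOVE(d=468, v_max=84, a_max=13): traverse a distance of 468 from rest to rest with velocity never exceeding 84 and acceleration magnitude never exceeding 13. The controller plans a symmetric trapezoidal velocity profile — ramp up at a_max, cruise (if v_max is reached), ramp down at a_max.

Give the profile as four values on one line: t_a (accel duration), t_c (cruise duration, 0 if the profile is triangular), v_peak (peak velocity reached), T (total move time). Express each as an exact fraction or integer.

vₘ²/aₘ = 84²/13 = 7056/13
468 < 7056/13 so t_c = 0
v_peak = √(468·13) = √6084 = 78
t_a = 78/13 = 6; t_c = 0
T = 2·6 = 12

t_a=6 t_c=0 v_peak=78 T=12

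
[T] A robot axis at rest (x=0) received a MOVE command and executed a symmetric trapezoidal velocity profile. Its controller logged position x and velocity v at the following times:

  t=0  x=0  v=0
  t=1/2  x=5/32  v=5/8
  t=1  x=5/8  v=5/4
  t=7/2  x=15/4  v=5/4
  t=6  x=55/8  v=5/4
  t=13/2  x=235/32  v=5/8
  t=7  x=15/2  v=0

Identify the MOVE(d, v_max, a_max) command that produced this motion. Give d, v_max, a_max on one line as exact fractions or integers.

d=15/2 v_max=5/4 a_max=5/4

final state: t=7, x=15/2, v=0 → d = 15/2
a_max = (5/8−0)/(1/2−0) = 5/4
max v = 5/4 over t∈[1,6] → v_max = 5/4
check: 5/4·(1+5) = 15/2 ✓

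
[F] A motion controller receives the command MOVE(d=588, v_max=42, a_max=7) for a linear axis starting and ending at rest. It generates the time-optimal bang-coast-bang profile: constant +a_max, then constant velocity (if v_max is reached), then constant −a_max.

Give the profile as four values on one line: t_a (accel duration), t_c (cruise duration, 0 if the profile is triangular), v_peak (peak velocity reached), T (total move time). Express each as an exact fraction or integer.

vₘ²/aₘ = 42²/7 = 252
588 ≥ 252 so v_max reached
t_a = 42/7 = 6; v_peak = 42
d_cruise = 588 − 252 = 336; t_c = 336/42 = 8
T = 2·6 + 8 = 20

t_a=6 t_c=8 v_peak=42 T=20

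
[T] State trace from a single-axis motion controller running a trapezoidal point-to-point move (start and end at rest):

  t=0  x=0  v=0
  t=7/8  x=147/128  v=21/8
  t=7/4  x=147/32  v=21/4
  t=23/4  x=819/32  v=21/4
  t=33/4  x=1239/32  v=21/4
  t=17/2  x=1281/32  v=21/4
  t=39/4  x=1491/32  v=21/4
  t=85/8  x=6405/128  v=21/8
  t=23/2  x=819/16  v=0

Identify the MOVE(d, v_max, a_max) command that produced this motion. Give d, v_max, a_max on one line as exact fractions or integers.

final state: t=23/2, x=819/16, v=0 → d = 819/16
a_max = (21/8−0)/(7/8−0) = 3
max v = 21/4 over t∈[7/4,39/4] → v_max = 21/4
check: 21/4·(7/4+8) = 819/16 ✓

d=819/16 v_max=21/4 a_max=3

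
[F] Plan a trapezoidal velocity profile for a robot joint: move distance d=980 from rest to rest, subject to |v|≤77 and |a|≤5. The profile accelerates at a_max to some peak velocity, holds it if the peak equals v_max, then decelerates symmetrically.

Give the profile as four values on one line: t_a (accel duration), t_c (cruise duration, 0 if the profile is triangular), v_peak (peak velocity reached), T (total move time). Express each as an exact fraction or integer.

t_a=14 t_c=0 v_peak=70 T=28

vₘ²/aₘ = 77²/5 = 5929/5
980 < 5929/5 → triangular
v_peak = √(980·5) = √4900 = 70
t_a = 70/5 = 14; t_c = 0
T = 2·14 = 28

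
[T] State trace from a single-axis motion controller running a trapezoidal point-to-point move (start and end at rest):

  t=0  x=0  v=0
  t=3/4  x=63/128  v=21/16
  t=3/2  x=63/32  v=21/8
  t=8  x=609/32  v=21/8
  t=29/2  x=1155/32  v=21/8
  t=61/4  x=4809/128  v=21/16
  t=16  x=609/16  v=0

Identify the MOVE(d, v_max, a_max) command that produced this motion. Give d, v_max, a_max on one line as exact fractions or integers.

final state: t=16, x=609/16, v=0 → d = 609/16
a_max = (21/16−0)/(3/4−0) = 7/4
max v = 21/8 over t∈[3/2,29/2] → v_max = 21/8
check: 21/8·(3/2+13) = 609/16 ✓

d=609/16 v_max=21/8 a_max=7/4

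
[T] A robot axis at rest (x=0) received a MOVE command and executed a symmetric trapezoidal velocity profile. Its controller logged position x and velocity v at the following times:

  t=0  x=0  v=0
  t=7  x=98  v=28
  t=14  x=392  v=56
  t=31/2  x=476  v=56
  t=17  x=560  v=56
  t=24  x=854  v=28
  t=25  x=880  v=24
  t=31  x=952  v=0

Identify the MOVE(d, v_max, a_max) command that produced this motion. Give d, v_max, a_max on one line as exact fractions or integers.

d=952 v_max=56 a_max=4

final state: t=31, x=952, v=0 → d = 952
a_max = (28−0)/(7−0) = 4
max v = 56 over t∈[14,17] → v_max = 56
check: 56·(14+3) = 952 ✓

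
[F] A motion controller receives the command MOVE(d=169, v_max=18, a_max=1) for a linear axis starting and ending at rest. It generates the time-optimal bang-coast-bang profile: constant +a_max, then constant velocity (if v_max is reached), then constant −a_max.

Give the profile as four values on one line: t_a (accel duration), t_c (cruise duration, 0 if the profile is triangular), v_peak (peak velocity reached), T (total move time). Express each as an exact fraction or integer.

t_a=13 t_c=0 v_peak=13 T=26

v_max²/a_max = 18²/1 = 324
169 < 324 ⇒ no cruise
v_peak = √(169·1) = √169 = 13
t_a = 13/1 = 13; t_c = 0
T = 2·13 = 26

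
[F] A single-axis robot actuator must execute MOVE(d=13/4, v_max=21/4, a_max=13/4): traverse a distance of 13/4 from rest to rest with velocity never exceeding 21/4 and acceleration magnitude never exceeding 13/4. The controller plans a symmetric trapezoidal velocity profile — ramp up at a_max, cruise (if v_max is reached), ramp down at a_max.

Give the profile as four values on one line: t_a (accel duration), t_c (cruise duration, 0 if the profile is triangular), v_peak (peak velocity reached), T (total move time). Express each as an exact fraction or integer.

(v_max)²/a_max = (21/4)²/(13/4) = 441/52
13/4 < 441/52 so t_c = 0
v_peak = √(13/4·13/4) = √(169/16) = 13/4
t_a = (13/4)/(13/4) = 1; t_c = 0
T = 2·1 = 2

t_a=1 t_c=0 v_peak=13/4 T=2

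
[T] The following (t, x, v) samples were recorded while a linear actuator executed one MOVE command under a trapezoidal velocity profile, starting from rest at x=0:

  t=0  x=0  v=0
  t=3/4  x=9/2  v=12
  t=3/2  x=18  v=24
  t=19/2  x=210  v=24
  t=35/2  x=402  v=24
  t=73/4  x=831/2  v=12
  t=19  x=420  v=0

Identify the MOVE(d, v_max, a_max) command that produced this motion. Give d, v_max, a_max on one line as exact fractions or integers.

d=420 v_max=24 a_max=16

final state: t=19, x=420, v=0 → d = 420
a_max = (12−0)/(3/4−0) = 16
max v = 24 over t∈[3/2,35/2] → v_max = 24
check: 24·(3/2+16) = 420 ✓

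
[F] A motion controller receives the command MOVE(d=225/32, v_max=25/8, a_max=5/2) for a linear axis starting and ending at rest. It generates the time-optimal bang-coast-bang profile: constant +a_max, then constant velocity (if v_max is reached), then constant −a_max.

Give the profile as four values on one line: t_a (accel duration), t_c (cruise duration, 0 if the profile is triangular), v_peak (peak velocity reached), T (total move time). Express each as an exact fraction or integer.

(v_max)²/a_max = (25/8)²/(5/2) = 125/32
225/32 ≥ 125/32 ⇒ cruise phase
t_a = (25/8)/(5/2) = 5/4; v_peak = 25/8
d_cruise = 225/32 − 125/32 = 25/8; t_c = (25/8)/(25/8) = 1
T = 2·5/4 + 1 = 7/2

t_a=5/4 t_c=1 v_peak=25/8 T=7/2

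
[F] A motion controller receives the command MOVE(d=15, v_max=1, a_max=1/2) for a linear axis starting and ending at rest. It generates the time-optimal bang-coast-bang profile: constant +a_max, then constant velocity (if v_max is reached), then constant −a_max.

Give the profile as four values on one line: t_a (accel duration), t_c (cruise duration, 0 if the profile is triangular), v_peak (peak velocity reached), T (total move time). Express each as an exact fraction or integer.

v_max²/a_max = 1²/(1/2) = 2
15 ≥ 2 → trapezoidal
t_a = 1/(1/2) = 2; v_peak = 1
d_cruise = 15 − 2 = 13; t_c = 13/1 = 13
T = 2·2 + 13 = 17

t_a=2 t_c=13 v_peak=1 T=17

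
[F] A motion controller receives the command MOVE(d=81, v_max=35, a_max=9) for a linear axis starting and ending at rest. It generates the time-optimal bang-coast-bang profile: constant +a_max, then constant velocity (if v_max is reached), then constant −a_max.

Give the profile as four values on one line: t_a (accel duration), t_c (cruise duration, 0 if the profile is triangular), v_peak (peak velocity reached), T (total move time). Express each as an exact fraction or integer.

(v_max)²/a_max = 35²/9 = 1225/9
81 < 1225/9 so t_c = 0
v_peak = √(81·9) = √729 = 27
t_a = 27/9 = 3; t_c = 0
T = 2·3 = 6

t_a=3 t_c=0 v_peak=27 T=6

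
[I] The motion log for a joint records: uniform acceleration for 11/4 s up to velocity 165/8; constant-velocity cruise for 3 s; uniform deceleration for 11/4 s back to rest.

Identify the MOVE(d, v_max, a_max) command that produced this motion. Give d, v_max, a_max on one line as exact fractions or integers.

d=3795/32 v_max=165/8 a_max=15/2

a_max = (165/8)/(11/4) = 15/2
d_a = ½·165/8·11/4 = 1815/64; d_c = 165/8·3 = 495/8
d = 2·1815/64 + 495/8 = 3795/32
t_c = 3 > 0 → v_max = v_peak = 165/8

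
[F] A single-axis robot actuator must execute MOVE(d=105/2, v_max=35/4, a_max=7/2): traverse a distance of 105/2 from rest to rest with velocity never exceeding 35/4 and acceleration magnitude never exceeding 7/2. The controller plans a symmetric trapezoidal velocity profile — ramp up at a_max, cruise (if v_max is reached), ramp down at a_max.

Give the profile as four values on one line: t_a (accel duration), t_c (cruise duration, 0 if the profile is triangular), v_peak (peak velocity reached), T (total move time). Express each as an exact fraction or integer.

t_a=5/2 t_c=7/2 v_peak=35/4 T=17/2

v_max²/a_max = (35/4)²/(7/2) = 175/8
105/2 ≥ 175/8 ⇒ cruise phase
t_a = (35/4)/(7/2) = 5/2; v_peak = 35/4
d_cruise = 105/2 − 175/8 = 245/8; t_c = (245/8)/(35/4) = 7/2
T = 2·5/2 + 7/2 = 17/2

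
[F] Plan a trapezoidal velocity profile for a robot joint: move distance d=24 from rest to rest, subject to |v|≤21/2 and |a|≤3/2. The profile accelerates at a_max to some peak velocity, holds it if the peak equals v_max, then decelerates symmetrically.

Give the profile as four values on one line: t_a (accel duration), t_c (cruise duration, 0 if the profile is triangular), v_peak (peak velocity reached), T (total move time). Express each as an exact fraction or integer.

t_a=4 t_c=0 v_peak=6 T=8

vₘ²/aₘ = (21/2)²/(3/2) = 147/2
24 < 147/2 ⇒ no cruise
v_peak = √(24·3/2) = √36 = 6
t_a = 6/(3/2) = 4; t_c = 0
T = 2·4 = 8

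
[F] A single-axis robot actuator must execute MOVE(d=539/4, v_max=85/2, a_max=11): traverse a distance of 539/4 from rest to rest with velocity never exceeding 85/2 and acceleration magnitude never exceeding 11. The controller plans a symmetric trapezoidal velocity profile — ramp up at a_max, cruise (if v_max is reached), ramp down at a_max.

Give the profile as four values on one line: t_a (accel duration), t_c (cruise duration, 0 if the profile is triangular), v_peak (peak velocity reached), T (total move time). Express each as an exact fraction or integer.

t_a=7/2 t_c=0 v_peak=77/2 T=7

(v_max)²/a_max = (85/2)²/11 = 7225/44
539/4 < 7225/44 → triangular
v_peak = √(539/4·11) = √(5929/4) = 77/2
t_a = (77/2)/11 = 7/2; t_c = 0
T = 2·7/2 = 7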